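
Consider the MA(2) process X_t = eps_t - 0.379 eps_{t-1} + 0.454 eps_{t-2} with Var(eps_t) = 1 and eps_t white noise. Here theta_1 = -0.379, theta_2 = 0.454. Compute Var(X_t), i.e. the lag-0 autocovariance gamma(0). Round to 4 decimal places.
\gamma(0) = 1.3498

For an MA(q) process X_t = eps_t + sum_i theta_i eps_{t-i} with
Var(eps_t) = sigma^2, the variance is
  gamma(0) = sigma^2 * (1 + sum_i theta_i^2).
  sum_i theta_i^2 = (-0.379)^2 + (0.454)^2 = 0.143641 + 0.206116 = 0.349757.
  gamma(0) = 1 * (1 + 0.349757) = 1 * 1.349757 = 1.349757, which rounds to 1.3498.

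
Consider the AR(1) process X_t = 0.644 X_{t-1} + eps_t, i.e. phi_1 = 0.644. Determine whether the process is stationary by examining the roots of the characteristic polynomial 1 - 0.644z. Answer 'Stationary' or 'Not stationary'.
\text{Stationary}

The AR(p) characteristic polynomial is P(z) = 1 - 0.644z.
Stationarity requires all roots to lie outside the unit circle, i.e. |z| > 1 for every root.
This is linear in z: 1 + (-0.644) z = 0  =>  z = -1/(-0.644) = 1.552795,  |z| = 1.552795.
Moduli of all roots: 1.5528.
All moduli strictly greater than 1? Yes.
Verdict: Stationary.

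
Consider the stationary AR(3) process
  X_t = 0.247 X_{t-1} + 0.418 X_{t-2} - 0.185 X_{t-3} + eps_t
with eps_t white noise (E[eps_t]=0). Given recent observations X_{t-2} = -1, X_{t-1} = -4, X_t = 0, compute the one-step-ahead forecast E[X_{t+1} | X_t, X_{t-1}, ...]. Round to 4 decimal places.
E[X_{t+1} \mid \mathcal F_t] = -1.4870

For an AR(p) model X_t = c + sum_i phi_i X_{t-i} + eps_t, the
one-step-ahead conditional mean is
  E[X_{t+1} | X_t, ...] = c + sum_i phi_i X_{t+1-i}.
Substitute known values:
  E[X_{t+1} | ...] = (0.247) * (0) + (0.418) * (-4) + (-0.185) * (-1)
                   = -1.4870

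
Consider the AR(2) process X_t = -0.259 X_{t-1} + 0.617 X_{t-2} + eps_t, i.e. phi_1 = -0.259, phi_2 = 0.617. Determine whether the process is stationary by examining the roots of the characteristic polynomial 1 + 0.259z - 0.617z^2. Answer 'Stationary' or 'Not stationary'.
\text{Stationary}

The AR(p) characteristic polynomial is P(z) = 1 + 0.259z - 0.617z^2.
Stationarity requires all roots to lie outside the unit circle, i.e. |z| > 1 for every root.
Set 1 + (0.259) z + (-0.617) z^2 = 0, i.e. a z^2 + b z + c = 0 with a = -0.617, b = 0.259, c = 1.
Discriminant D = b^2 - 4ac = (0.259)^2 - 4*(-0.617)*1 = 0.067081 - (-2.468) = 2.535081.
D >= 0, so the roots are real: z = (-b +/- sqrt(D)) / (2a) = (-0.259 +/- 1.592194) / (-1.234).
  z_1 = (-0.259 + 1.592194) / (-1.234) = -1.0804,   |z_1| = 1.0804.
  z_2 = (-0.259 - 1.592194) / (-1.234) = 1.5002,   |z_2| = 1.5002.
Moduli of all roots: 1.0804, 1.5002.
All moduli strictly greater than 1? Yes.
Verdict: Stationary.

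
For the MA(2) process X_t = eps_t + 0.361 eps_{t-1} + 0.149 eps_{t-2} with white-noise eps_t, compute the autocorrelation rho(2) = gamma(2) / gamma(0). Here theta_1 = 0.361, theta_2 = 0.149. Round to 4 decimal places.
\rho(2) = 0.1293

For an MA(q) process with theta_0 = 1, the autocovariance is
  gamma(k) = sigma^2 * sum_{i=0..q-k} theta_i * theta_{i+k},
and rho(k) = gamma(k) / gamma(0). Sigma^2 cancels.
  numerator   = (1)*(0.149) = 0.149.
  denominator = (1)^2 + (0.361)^2 + (0.149)^2 = 1.152522.
  rho(2) = 0.149 / 1.152522 = 0.1293.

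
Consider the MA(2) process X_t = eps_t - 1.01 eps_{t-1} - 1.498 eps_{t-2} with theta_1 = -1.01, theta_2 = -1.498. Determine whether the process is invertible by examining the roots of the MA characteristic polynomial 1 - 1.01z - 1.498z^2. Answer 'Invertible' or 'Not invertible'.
\text{Not invertible}

The MA(q) characteristic polynomial is P(z) = 1 - 1.01z - 1.498z^2.
Invertibility requires all roots to lie outside the unit circle, i.e. |z| > 1 for every root.
Set 1 + (-1.01) z + (-1.498) z^2 = 0, i.e. a z^2 + b z + c = 0 with a = -1.498, b = -1.01, c = 1.
Discriminant D = b^2 - 4ac = (-1.01)^2 - 4*(-1.498)*1 = 1.0201 - (-5.992) = 7.0121.
D >= 0, so the roots are real: z = (-b +/- sqrt(D)) / (2a) = (1.01 +/- 2.648037) / (-2.996).
  z_1 = (1.01 + 2.648037) / (-2.996) = -1.221,   |z_1| = 1.221.
  z_2 = (1.01 - 2.648037) / (-2.996) = 0.5467,   |z_2| = 0.5467.
Moduli of all roots: 1.2210, 0.5467.
All moduli strictly greater than 1? No.
Verdict: Not invertible.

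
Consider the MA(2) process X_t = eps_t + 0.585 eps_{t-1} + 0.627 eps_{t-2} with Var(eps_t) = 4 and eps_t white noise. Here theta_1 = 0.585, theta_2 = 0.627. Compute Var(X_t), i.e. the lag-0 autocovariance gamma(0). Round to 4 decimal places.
\gamma(0) = 6.9414

For an MA(q) process X_t = eps_t + sum_i theta_i eps_{t-i} with
Var(eps_t) = sigma^2, the variance is
  gamma(0) = sigma^2 * (1 + sum_i theta_i^2).
  sum_i theta_i^2 = (0.585)^2 + (0.627)^2 = 0.342225 + 0.393129 = 0.735354.
  gamma(0) = 4 * (1 + 0.735354) = 4 * 1.735354 = 6.941416, which rounds to 6.9414.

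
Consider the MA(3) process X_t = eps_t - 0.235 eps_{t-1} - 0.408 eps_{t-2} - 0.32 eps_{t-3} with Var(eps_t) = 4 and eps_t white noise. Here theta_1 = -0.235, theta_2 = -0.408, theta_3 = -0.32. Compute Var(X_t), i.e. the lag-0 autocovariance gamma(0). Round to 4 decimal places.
\gamma(0) = 5.2964

For an MA(q) process X_t = eps_t + sum_i theta_i eps_{t-i} with
Var(eps_t) = sigma^2, the variance is
  gamma(0) = sigma^2 * (1 + sum_i theta_i^2).
  sum_i theta_i^2 = (-0.235)^2 + (-0.408)^2 + (-0.32)^2 = 0.055225 + 0.166464 + 0.1024 = 0.324089.
  gamma(0) = 4 * (1 + 0.324089) = 4 * 1.324089 = 5.296356, which rounds to 5.2964.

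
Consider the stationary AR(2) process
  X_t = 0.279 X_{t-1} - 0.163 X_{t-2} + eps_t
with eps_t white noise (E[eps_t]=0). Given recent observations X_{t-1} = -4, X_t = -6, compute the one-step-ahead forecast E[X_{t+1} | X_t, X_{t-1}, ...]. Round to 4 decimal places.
E[X_{t+1} \mid \mathcal F_t] = -1.0220

For an AR(p) model X_t = c + sum_i phi_i X_{t-i} + eps_t, the
one-step-ahead conditional mean is
  E[X_{t+1} | X_t, ...] = c + sum_i phi_i X_{t+1-i}.
Substitute known values:
  E[X_{t+1} | ...] = (0.279) * (-6) + (-0.163) * (-4)
                   = -1.0220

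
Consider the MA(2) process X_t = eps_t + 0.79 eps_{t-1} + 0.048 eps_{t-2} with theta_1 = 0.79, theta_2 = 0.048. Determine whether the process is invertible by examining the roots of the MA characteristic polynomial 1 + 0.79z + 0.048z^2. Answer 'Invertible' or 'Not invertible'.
\text{Invertible}

The MA(q) characteristic polynomial is P(z) = 1 + 0.79z + 0.048z^2.
Invertibility requires all roots to lie outside the unit circle, i.e. |z| > 1 for every root.
Set 1 + (0.79) z + (0.048) z^2 = 0, i.e. a z^2 + b z + c = 0 with a = 0.048, b = 0.79, c = 1.
Discriminant D = b^2 - 4ac = (0.79)^2 - 4*(0.048)*1 = 0.6241 - (0.192) = 0.4321.
D >= 0, so the roots are real: z = (-b +/- sqrt(D)) / (2a) = (-0.79 +/- 0.657343) / (0.096).
  z_1 = (-0.79 + 0.657343) / (0.096) = -1.3818,   |z_1| = 1.3818.
  z_2 = (-0.79 - 0.657343) / (0.096) = -15.0765,   |z_2| = 15.0765.
Moduli of all roots: 1.3818, 15.0765.
All moduli strictly greater than 1? Yes.
Verdict: Invertible.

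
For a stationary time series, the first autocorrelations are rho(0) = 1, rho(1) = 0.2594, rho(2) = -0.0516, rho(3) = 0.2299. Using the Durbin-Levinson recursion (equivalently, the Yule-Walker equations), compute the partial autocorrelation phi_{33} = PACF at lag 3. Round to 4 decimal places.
\phi_{33} = 0.3030

The PACF at lag k is phi_{kk}, the last component of the solution
to the Yule-Walker system G_k phi = r_k where
  (G_k)_{ij} = rho(|i - j|), (r_k)_i = rho(i), i,j = 1..k.
Equivalently, Durbin-Levinson gives phi_{kk} iteratively:
  phi_{11} = rho(1)
  phi_{kk} = [rho(k) - sum_{j=1..k-1} phi_{k-1,j} rho(k-j)]
            / [1 - sum_{j=1..k-1} phi_{k-1,j} rho(j)],
  phi_{k,j} = phi_{k-1,j} - phi_{kk} phi_{k-1,k-j},  j = 1..k-1.
Step k = 1:
  phi_11 = rho(1) = 0.2594.
Step k = 2:
  phi_22 = [rho(2) - phi_11 rho(1)] / [1 - phi_11 rho(1)] = [-0.0516 - (0.2594)(0.2594)] / [1 - (0.2594)(0.2594)]
         = -0.11888836 / 0.93271164 = -0.127465.
  Update: phi_21 = phi_11 - phi_22 phi_11 = 0.2594 - (-0.127465)(0.2594) = 0.292464.
Step k = 3:
  phi_33 = [rho(3) - phi_21 rho(2) - phi_22 rho(1)] / [1 - phi_21 rho(1) - phi_22 rho(2)]
    numerator   = 0.2299 - (0.292464)(-0.0516) - (-0.127465)(0.2594) = 0.27805566
    denominator = 1 - (0.292464)(0.2594) - (-0.127465)(-0.0516) = 0.9175575
  phi_33 = 0.27805566 / 0.9175575 = 0.303.
Therefore phi_{33} = 0.3030.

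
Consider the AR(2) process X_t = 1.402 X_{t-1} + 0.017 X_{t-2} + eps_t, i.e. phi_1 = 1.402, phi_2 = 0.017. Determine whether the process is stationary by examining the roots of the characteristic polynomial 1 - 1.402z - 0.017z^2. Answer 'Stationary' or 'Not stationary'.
\text{Not stationary}

The AR(p) characteristic polynomial is P(z) = 1 - 1.402z - 0.017z^2.
Stationarity requires all roots to lie outside the unit circle, i.e. |z| > 1 for every root.
Set 1 + (-1.402) z + (-0.017) z^2 = 0, i.e. a z^2 + b z + c = 0 with a = -0.017, b = -1.402, c = 1.
Discriminant D = b^2 - 4ac = (-1.402)^2 - 4*(-0.017)*1 = 1.965604 - (-0.068) = 2.033604.
D >= 0, so the roots are real: z = (-b +/- sqrt(D)) / (2a) = (1.402 +/- 1.426045) / (-0.034).
  z_1 = (1.402 + 1.426045) / (-0.034) = -83.1778,   |z_1| = 83.1778.
  z_2 = (1.402 - 1.426045) / (-0.034) = 0.7072,   |z_2| = 0.7072.
Moduli of all roots: 83.1778, 0.7072.
All moduli strictly greater than 1? No.
Verdict: Not stationary.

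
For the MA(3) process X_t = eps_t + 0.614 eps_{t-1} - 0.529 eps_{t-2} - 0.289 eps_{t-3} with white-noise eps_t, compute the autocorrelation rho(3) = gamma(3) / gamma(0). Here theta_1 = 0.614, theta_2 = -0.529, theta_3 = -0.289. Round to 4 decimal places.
\rho(3) = -0.1661

For an MA(q) process with theta_0 = 1, the autocovariance is
  gamma(k) = sigma^2 * sum_{i=0..q-k} theta_i * theta_{i+k},
and rho(k) = gamma(k) / gamma(0). Sigma^2 cancels.
  numerator   = (1)*(-0.289) = -0.289.
  denominator = (1)^2 + (0.614)^2 + (-0.529)^2 + (-0.289)^2 = 1.740358.
  rho(3) = -0.289 / 1.740358 = -0.1661.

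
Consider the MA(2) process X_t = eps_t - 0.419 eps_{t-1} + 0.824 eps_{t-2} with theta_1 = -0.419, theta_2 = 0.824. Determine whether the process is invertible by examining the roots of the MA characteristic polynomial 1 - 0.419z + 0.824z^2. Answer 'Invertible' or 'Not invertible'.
\text{Invertible}

The MA(q) characteristic polynomial is P(z) = 1 - 0.419z + 0.824z^2.
Invertibility requires all roots to lie outside the unit circle, i.e. |z| > 1 for every root.
Set 1 + (-0.419) z + (0.824) z^2 = 0, i.e. a z^2 + b z + c = 0 with a = 0.824, b = -0.419, c = 1.
Discriminant D = b^2 - 4ac = (-0.419)^2 - 4*(0.824)*1 = 0.175561 - (3.296) = -3.120439.
D < 0, so the roots are the complex-conjugate pair z = (-b +/- i sqrt(-D)) / (2a) = 0.2542 +/- 1.0719i.
For a conjugate pair |z|^2 = z * conj(z) = (product of roots) = c/a = 1/(0.824) = 1.213592, so |z| = sqrt(1.213592) = 1.1016 for both roots.
Moduli of all roots: 1.1016, 1.1016.
All moduli strictly greater than 1? Yes.
Verdict: Invertible.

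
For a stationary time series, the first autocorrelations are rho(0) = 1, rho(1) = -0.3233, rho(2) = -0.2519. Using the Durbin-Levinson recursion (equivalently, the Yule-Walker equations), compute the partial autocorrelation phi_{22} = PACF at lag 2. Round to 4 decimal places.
\phi_{22} = -0.3980

The PACF at lag k is phi_{kk}, the last component of the solution
to the Yule-Walker system G_k phi = r_k where
  (G_k)_{ij} = rho(|i - j|), (r_k)_i = rho(i), i,j = 1..k.
Equivalently, Durbin-Levinson gives phi_{kk} iteratively:
  phi_{11} = rho(1)
  phi_{kk} = [rho(k) - sum_{j=1..k-1} phi_{k-1,j} rho(k-j)]
            / [1 - sum_{j=1..k-1} phi_{k-1,j} rho(j)],
  phi_{k,j} = phi_{k-1,j} - phi_{kk} phi_{k-1,k-j},  j = 1..k-1.
Step k = 1:
  phi_11 = rho(1) = -0.3233.
Step k = 2:
  phi_22 = [rho(2) - phi_11 rho(1)] / [1 - phi_11 rho(1)] = [-0.2519 - (-0.3233)(-0.3233)] / [1 - (-0.3233)(-0.3233)]
         = -0.35642289 / 0.89547711 = -0.398.
Therefore phi_{22} = -0.3980.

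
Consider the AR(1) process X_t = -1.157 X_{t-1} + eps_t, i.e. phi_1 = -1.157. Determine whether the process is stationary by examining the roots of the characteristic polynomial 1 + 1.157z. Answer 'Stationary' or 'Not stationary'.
\text{Not stationary}

The AR(p) characteristic polynomial is P(z) = 1 + 1.157z.
Stationarity requires all roots to lie outside the unit circle, i.e. |z| > 1 for every root.
This is linear in z: 1 + (1.157) z = 0  =>  z = -1/(1.157) = -0.864304,  |z| = 0.864304.
Moduli of all roots: 0.8643.
All moduli strictly greater than 1? No.
Verdict: Not stationary.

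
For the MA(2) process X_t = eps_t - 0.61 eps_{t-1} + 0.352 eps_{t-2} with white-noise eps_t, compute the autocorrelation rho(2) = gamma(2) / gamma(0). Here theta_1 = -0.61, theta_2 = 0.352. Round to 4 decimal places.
\rho(2) = 0.2353

For an MA(q) process with theta_0 = 1, the autocovariance is
  gamma(k) = sigma^2 * sum_{i=0..q-k} theta_i * theta_{i+k},
and rho(k) = gamma(k) / gamma(0). Sigma^2 cancels.
  numerator   = (1)*(0.352) = 0.352.
  denominator = (1)^2 + (-0.61)^2 + (0.352)^2 = 1.496004.
  rho(2) = 0.352 / 1.496004 = 0.2353.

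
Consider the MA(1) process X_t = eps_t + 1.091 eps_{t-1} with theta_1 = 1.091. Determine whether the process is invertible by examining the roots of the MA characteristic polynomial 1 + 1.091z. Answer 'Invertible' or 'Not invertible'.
\text{Not invertible}

The MA(q) characteristic polynomial is P(z) = 1 + 1.091z.
Invertibility requires all roots to lie outside the unit circle, i.e. |z| > 1 for every root.
This is linear in z: 1 + (1.091) z = 0  =>  z = -1/(1.091) = -0.91659,  |z| = 0.91659.
Moduli of all roots: 0.9166.
All moduli strictly greater than 1? No.
Verdict: Not invertible.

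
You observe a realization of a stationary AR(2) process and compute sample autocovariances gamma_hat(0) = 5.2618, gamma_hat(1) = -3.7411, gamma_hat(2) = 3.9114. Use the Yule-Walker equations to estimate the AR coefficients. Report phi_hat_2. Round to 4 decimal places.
\hat\phi_{2} = 0.4810

The Yule-Walker equations for an AR(p) process read, in matrix form,
  Gamma_p phi = r_p,   with   (Gamma_p)_{ij} = gamma(|i - j|),
                       (r_p)_i = gamma(i),   i,j = 1..p.
Substitute the sample gammas (Toeplitz matrix and right-hand side of size 2):
  Gamma_p = [[5.2618, -3.7411], [-3.7411, 5.2618]]
  r_p     = [-3.7411, 3.9114]
Written out:
  5.2618 phi_1 - 3.7411 phi_2 = -3.7411
  -3.7411 phi_1 + 5.2618 phi_2 = 3.9114
Solve by Cramer's rule:
  det = gamma(0)^2 - gamma(1)^2 = (5.2618)^2 - (-3.7411)^2 = 27.68653924 - 13.99582921 = 13.69071003
  phi_hat_1 = [gamma(1) gamma(0) - gamma(1) gamma(2)] / det = [(-3.7411)(5.2618) - (-3.7411)(3.9114)] / 13.69071003 = -5.05198144 / 13.69071003 = -0.369
  phi_hat_2 = [gamma(0) gamma(2) - gamma(1)^2] / det = [(5.2618)(3.9114) - (-3.7411)^2] / 13.69071003 = 6.58517531 / 13.69071003 = 0.481
So phi_hat = [-0.3690, 0.4810].
Therefore phi_hat_2 = 0.4810.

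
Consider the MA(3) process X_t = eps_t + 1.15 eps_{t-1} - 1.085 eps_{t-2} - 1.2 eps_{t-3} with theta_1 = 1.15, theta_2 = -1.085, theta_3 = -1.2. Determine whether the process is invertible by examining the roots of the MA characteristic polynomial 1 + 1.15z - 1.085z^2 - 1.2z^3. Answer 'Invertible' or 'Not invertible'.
\text{Not invertible}

The MA(q) characteristic polynomial is P(z) = 1 + 1.15z - 1.085z^2 - 1.2z^3.
Invertibility requires all roots to lie outside the unit circle, i.e. |z| > 1 for every root.
Degree 3: look for a simple real root z0 first, then factor out (1 - z/z0) and solve the remaining quadratic.
Testing z0 = -0.8: P(-0.8) = 1 + (1.15)(-0.8) + (-1.085)(-0.8)^2 + (-1.2)(-0.8)^3
  = 1 + (-0.92) + (-0.6944) + (0.6144) = 0.  So z_0 = -0.8 is a root, |z_0| = 0.8.
Divide out the factor (1 + 1.25 z) = (1 - z/z0) (since 1/z0 = -1.25):
  P(z) = (1 + 1.25 z)(1 + (-0.1) z + (-0.96) z^2)
  [check: z-coef -0.1 - (-1.25) = 1.15; z^2-coef -0.96 - (-1.25)(-0.1) = -1.085; z^3-coef -(-1.25)(-0.96) = -1.2.]
Remaining roots from the quadratic factor 1 + (-0.1) z + (-0.96) z^2:
  Set 1 + (-0.1) z + (-0.96) z^2 = 0, i.e. a z^2 + b z + c = 0 with a = -0.96, b = -0.1, c = 1.
  Discriminant D = b^2 - 4ac = (-0.1)^2 - 4*(-0.96)*1 = 0.01 - (-3.84) = 3.85.
  D >= 0, so the roots are real: z = (-b +/- sqrt(D)) / (2a) = (0.1 +/- 1.962142) / (-1.92).
    z_1 = (0.1 + 1.962142) / (-1.92) = -1.074,   |z_1| = 1.074.
    z_2 = (0.1 - 1.962142) / (-1.92) = 0.9699,   |z_2| = 0.9699.
Moduli of all roots: 0.8000, 1.0740, 0.9699.
All moduli strictly greater than 1? No.
Verdict: Not invertible.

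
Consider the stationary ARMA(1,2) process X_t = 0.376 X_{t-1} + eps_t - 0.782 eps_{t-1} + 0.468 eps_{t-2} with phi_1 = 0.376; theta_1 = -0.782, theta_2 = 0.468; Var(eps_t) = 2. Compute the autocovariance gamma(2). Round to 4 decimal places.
\gamma(2) = 0.5672

Multiply the model equation by X_{t-k} and take expectations. With theta_0 = psi_0 = 1 and psi_j the MA(infinity) weights, this gives
  gamma(k) - sum_i phi_i gamma(k-i) = c_k,
  c_k = sigma^2 * sum_{j=k..q} theta_j psi_{j-k}   (c_k = 0 for k > q),
using gamma(-m) = gamma(m).
psi-weights needed (psi_j = theta_j + sum_i phi_i psi_{j-i}):
  psi_1 = theta_1 + phi_1 = -0.782 + (0.376) = -0.406
  psi_2 = theta_2 + phi_1 psi_1 = 0.468 + (0.376)(-0.406) = 0.315344
Right-hand sides:
  c_0 = sigma^2 (1 + theta_1 psi_1 + theta_2 psi_2) = 2 * (1 + (-0.782)(-0.406) + (0.468)(0.315344)) = 2 * 1.465073 = 2.930146
  c_1 = sigma^2 (theta_1 + theta_2 psi_1) = 2 * (-0.782 + (0.468)(-0.406)) = -1.944016
  c_2 = sigma^2 theta_2 = 2 * (0.468) = 0.936
Equations for k = 0 and k = 1 (AR order 1):
  gamma(0) = phi_1 gamma(1) + c_0
  gamma(1) = phi_1 gamma(0) + c_1
Substituting the second into the first: gamma(0) (1 - phi_1^2) = c_0 + phi_1 c_1, so
  gamma(0) = (c_0 + phi_1 c_1) / (1 - phi_1^2) = (2.930146 + (0.376)(-1.944016)) / (1 - (0.376)^2) = 2.199196 / 0.858624 = 2.561303.
  gamma(1) = phi_1 gamma(0) + c_1 = (0.376)(2.561303) + (-1.944016) = -0.980966.
For k = 2: gamma(2) = phi_1 gamma(1) + c_2
  = (0.376)(-0.980966) + (0.936) = 0.567157.
Therefore gamma(2) = 0.5672 (to 4 decimal places).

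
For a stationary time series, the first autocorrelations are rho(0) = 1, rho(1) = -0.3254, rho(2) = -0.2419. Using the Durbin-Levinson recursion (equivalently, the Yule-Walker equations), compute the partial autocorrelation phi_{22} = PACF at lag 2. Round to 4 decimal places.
\phi_{22} = -0.3890

The PACF at lag k is phi_{kk}, the last component of the solution
to the Yule-Walker system G_k phi = r_k where
  (G_k)_{ij} = rho(|i - j|), (r_k)_i = rho(i), i,j = 1..k.
Equivalently, Durbin-Levinson gives phi_{kk} iteratively:
  phi_{11} = rho(1)
  phi_{kk} = [rho(k) - sum_{j=1..k-1} phi_{k-1,j} rho(k-j)]
            / [1 - sum_{j=1..k-1} phi_{k-1,j} rho(j)],
  phi_{k,j} = phi_{k-1,j} - phi_{kk} phi_{k-1,k-j},  j = 1..k-1.
Step k = 1:
  phi_11 = rho(1) = -0.3254.
Step k = 2:
  phi_22 = [rho(2) - phi_11 rho(1)] / [1 - phi_11 rho(1)] = [-0.2419 - (-0.3254)(-0.3254)] / [1 - (-0.3254)(-0.3254)]
         = -0.34778516 / 0.89411484 = -0.389.
Therefore phi_{22} = -0.3890.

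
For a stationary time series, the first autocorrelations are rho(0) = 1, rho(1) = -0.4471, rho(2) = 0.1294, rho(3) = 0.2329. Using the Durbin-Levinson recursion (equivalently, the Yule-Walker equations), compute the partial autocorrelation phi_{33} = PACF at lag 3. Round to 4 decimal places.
\phi_{33} = 0.3230

The PACF at lag k is phi_{kk}, the last component of the solution
to the Yule-Walker system G_k phi = r_k where
  (G_k)_{ij} = rho(|i - j|), (r_k)_i = rho(i), i,j = 1..k.
Equivalently, Durbin-Levinson gives phi_{kk} iteratively:
  phi_{11} = rho(1)
  phi_{kk} = [rho(k) - sum_{j=1..k-1} phi_{k-1,j} rho(k-j)]
            / [1 - sum_{j=1..k-1} phi_{k-1,j} rho(j)],
  phi_{k,j} = phi_{k-1,j} - phi_{kk} phi_{k-1,k-j},  j = 1..k-1.
Step k = 1:
  phi_11 = rho(1) = -0.4471.
Step k = 2:
  phi_22 = [rho(2) - phi_11 rho(1)] / [1 - phi_11 rho(1)] = [0.1294 - (-0.4471)(-0.4471)] / [1 - (-0.4471)(-0.4471)]
         = -0.07049841 / 0.80010159 = -0.088112.
  Update: phi_21 = phi_11 - phi_22 phi_11 = -0.4471 - (-0.088112)(-0.4471) = -0.486495.
Step k = 3:
  phi_33 = [rho(3) - phi_21 rho(2) - phi_22 rho(1)] / [1 - phi_21 rho(1) - phi_22 rho(2)]
    numerator   = 0.2329 - (-0.486495)(0.1294) - (-0.088112)(-0.4471) = 0.25645763
    denominator = 1 - (-0.486495)(-0.4471) - (-0.088112)(0.1294) = 0.79388985
  phi_33 = 0.25645763 / 0.79388985 = 0.323.
Therefore phi_{33} = 0.3230.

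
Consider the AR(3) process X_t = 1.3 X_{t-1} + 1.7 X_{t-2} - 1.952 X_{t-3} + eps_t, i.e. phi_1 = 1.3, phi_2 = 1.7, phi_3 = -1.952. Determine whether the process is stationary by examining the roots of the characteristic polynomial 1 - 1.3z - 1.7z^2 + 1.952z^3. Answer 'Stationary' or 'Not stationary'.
\text{Not stationary}

The AR(p) characteristic polynomial is P(z) = 1 - 1.3z - 1.7z^2 + 1.952z^3.
Stationarity requires all roots to lie outside the unit circle, i.e. |z| > 1 for every root.
Degree 3: look for a simple real root z0 first, then factor out (1 - z/z0) and solve the remaining quadratic.
Testing z0 = 0.625: P(0.625) = 1 + (-1.3)(0.625) + (-1.7)(0.625)^2 + (1.952)(0.625)^3
  = 1 + (-0.8125) + (-0.664062) + (0.476562) = 0.  So z_0 = 0.625 is a root, |z_0| = 0.625.
Divide out the factor (1 - 1.6 z) = (1 - z/z0) (since 1/z0 = 1.6):
  P(z) = (1 - 1.6 z)(1 + (0.3) z + (-1.22) z^2)
  [check: z-coef 0.3 - (1.6) = -1.3; z^2-coef -1.22 - (1.6)(0.3) = -1.7; z^3-coef -(1.6)(-1.22) = 1.952.]
Remaining roots from the quadratic factor 1 + (0.3) z + (-1.22) z^2:
  Set 1 + (0.3) z + (-1.22) z^2 = 0, i.e. a z^2 + b z + c = 0 with a = -1.22, b = 0.3, c = 1.
  Discriminant D = b^2 - 4ac = (0.3)^2 - 4*(-1.22)*1 = 0.09 - (-4.88) = 4.97.
  D >= 0, so the roots are real: z = (-b +/- sqrt(D)) / (2a) = (-0.3 +/- 2.22935) / (-2.44).
    z_1 = (-0.3 + 2.22935) / (-2.44) = -0.7907,   |z_1| = 0.7907.
    z_2 = (-0.3 - 2.22935) / (-2.44) = 1.0366,   |z_2| = 1.0366.
Moduli of all roots: 0.6250, 0.7907, 1.0366.
All moduli strictly greater than 1? No.
Verdict: Not stationary.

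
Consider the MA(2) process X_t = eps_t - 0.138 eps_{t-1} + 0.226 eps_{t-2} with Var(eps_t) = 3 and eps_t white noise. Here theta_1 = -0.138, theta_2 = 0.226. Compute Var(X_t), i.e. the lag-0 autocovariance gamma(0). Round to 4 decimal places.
\gamma(0) = 3.2104

For an MA(q) process X_t = eps_t + sum_i theta_i eps_{t-i} with
Var(eps_t) = sigma^2, the variance is
  gamma(0) = sigma^2 * (1 + sum_i theta_i^2).
  sum_i theta_i^2 = (-0.138)^2 + (0.226)^2 = 0.019044 + 0.051076 = 0.07012.
  gamma(0) = 3 * (1 + 0.07012) = 3 * 1.07012 = 3.21036, which rounds to 3.2104.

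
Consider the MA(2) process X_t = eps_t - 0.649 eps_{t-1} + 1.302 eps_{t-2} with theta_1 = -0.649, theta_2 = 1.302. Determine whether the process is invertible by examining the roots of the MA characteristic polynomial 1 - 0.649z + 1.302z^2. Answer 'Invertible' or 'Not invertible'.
\text{Not invertible}

The MA(q) characteristic polynomial is P(z) = 1 - 0.649z + 1.302z^2.
Invertibility requires all roots to lie outside the unit circle, i.e. |z| > 1 for every root.
Set 1 + (-0.649) z + (1.302) z^2 = 0, i.e. a z^2 + b z + c = 0 with a = 1.302, b = -0.649, c = 1.
Discriminant D = b^2 - 4ac = (-0.649)^2 - 4*(1.302)*1 = 0.421201 - (5.208) = -4.786799.
D < 0, so the roots are the complex-conjugate pair z = (-b +/- i sqrt(-D)) / (2a) = 0.2492 +/- 0.8402i.
For a conjugate pair |z|^2 = z * conj(z) = (product of roots) = c/a = 1/(1.302) = 0.768049, so |z| = sqrt(0.768049) = 0.8764 for both roots.
Moduli of all roots: 0.8764, 0.8764.
All moduli strictly greater than 1? No.
Verdict: Not invertible.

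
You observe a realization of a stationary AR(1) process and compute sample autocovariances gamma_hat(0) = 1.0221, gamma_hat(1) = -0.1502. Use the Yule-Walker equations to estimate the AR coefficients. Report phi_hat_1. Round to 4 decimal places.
\hat\phi_{1} = -0.1470

The Yule-Walker equations for an AR(p) process read, in matrix form,
  Gamma_p phi = r_p,   with   (Gamma_p)_{ij} = gamma(|i - j|),
                       (r_p)_i = gamma(i),   i,j = 1..p.
Substitute the sample gammas (Toeplitz matrix and right-hand side of size 1):
  Gamma_p = [[1.0221]]
  r_p     = [-0.1502]
With p = 1 this is the single equation gamma(0) phi_1 = gamma(1):
  phi_hat_1 = gamma(1) / gamma(0) = -0.1502 / 1.0221 = -0.1470.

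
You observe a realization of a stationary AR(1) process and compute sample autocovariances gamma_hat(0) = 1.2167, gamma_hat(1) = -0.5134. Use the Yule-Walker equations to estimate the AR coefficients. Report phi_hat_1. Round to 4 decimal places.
\hat\phi_{1} = -0.4220

The Yule-Walker equations for an AR(p) process read, in matrix form,
  Gamma_p phi = r_p,   with   (Gamma_p)_{ij} = gamma(|i - j|),
                       (r_p)_i = gamma(i),   i,j = 1..p.
Substitute the sample gammas (Toeplitz matrix and right-hand side of size 1):
  Gamma_p = [[1.2167]]
  r_p     = [-0.5134]
With p = 1 this is the single equation gamma(0) phi_1 = gamma(1):
  phi_hat_1 = gamma(1) / gamma(0) = -0.5134 / 1.2167 = -0.4220.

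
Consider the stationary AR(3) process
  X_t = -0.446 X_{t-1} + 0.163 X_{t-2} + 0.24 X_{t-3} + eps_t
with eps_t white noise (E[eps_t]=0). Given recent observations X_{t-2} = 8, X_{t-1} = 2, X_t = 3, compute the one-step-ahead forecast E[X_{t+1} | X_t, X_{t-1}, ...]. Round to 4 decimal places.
E[X_{t+1} \mid \mathcal F_t] = 0.9080

For an AR(p) model X_t = c + sum_i phi_i X_{t-i} + eps_t, the
one-step-ahead conditional mean is
  E[X_{t+1} | X_t, ...] = c + sum_i phi_i X_{t+1-i}.
Substitute known values:
  E[X_{t+1} | ...] = (-0.446) * (3) + (0.163) * (2) + (0.24) * (8)
                   = 0.9080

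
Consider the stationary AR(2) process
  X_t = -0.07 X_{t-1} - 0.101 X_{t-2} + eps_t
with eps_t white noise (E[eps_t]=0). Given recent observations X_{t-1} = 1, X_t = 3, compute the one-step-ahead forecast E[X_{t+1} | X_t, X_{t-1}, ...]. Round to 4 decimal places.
E[X_{t+1} \mid \mathcal F_t] = -0.3110

For an AR(p) model X_t = c + sum_i phi_i X_{t-i} + eps_t, the
one-step-ahead conditional mean is
  E[X_{t+1} | X_t, ...] = c + sum_i phi_i X_{t+1-i}.
Substitute known values:
  E[X_{t+1} | ...] = (-0.07) * (3) + (-0.101) * (1)
                   = -0.3110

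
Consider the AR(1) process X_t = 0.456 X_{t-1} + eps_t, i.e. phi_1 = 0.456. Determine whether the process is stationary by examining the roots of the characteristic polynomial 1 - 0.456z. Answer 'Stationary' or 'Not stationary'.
\text{Stationary}

The AR(p) characteristic polynomial is P(z) = 1 - 0.456z.
Stationarity requires all roots to lie outside the unit circle, i.e. |z| > 1 for every root.
This is linear in z: 1 + (-0.456) z = 0  =>  z = -1/(-0.456) = 2.192982,  |z| = 2.192982.
Moduli of all roots: 2.1930.
All moduli strictly greater than 1? Yes.
Verdict: Stationary.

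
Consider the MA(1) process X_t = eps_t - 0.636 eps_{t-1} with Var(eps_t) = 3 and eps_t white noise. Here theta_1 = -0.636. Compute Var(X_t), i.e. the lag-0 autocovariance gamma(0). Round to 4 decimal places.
\gamma(0) = 4.2135

For an MA(q) process X_t = eps_t + sum_i theta_i eps_{t-i} with
Var(eps_t) = sigma^2, the variance is
  gamma(0) = sigma^2 * (1 + sum_i theta_i^2).
  sum_i theta_i^2 = (-0.636)^2 = 0.404496.
  gamma(0) = 3 * (1 + 0.404496) = 3 * 1.404496 = 4.213488, which rounds to 4.2135.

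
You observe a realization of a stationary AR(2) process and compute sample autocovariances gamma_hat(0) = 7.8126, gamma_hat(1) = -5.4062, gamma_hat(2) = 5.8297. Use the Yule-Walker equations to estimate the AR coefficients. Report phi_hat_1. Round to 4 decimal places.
\hat\phi_{1} = -0.3370

The Yule-Walker equations for an AR(p) process read, in matrix form,
  Gamma_p phi = r_p,   with   (Gamma_p)_{ij} = gamma(|i - j|),
                       (r_p)_i = gamma(i),   i,j = 1..p.
Substitute the sample gammas (Toeplitz matrix and right-hand side of size 2):
  Gamma_p = [[7.8126, -5.4062], [-5.4062, 7.8126]]
  r_p     = [-5.4062, 5.8297]
Written out:
  7.8126 phi_1 - 5.4062 phi_2 = -5.4062
  -5.4062 phi_1 + 7.8126 phi_2 = 5.8297
Solve by Cramer's rule:
  det = gamma(0)^2 - gamma(1)^2 = (7.8126)^2 - (-5.4062)^2 = 61.03671876 - 29.22699844 = 31.80972032
  phi_hat_1 = [gamma(1) gamma(0) - gamma(1) gamma(2)] / det = [(-5.4062)(7.8126) - (-5.4062)(5.8297)] / 31.80972032 = -10.71995398 / 31.80972032 = -0.337
  phi_hat_2 = [gamma(0) gamma(2) - gamma(1)^2] / det = [(7.8126)(5.8297) - (-5.4062)^2] / 31.80972032 = 16.31811578 / 31.80972032 = 0.513
So phi_hat = [-0.3370, 0.5130].
Therefore phi_hat_1 = -0.3370.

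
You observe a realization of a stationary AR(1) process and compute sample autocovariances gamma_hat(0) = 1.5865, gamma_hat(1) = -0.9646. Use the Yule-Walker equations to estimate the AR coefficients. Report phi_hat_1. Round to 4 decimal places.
\hat\phi_{1} = -0.6080

The Yule-Walker equations for an AR(p) process read, in matrix form,
  Gamma_p phi = r_p,   with   (Gamma_p)_{ij} = gamma(|i - j|),
                       (r_p)_i = gamma(i),   i,j = 1..p.
Substitute the sample gammas (Toeplitz matrix and right-hand side of size 1):
  Gamma_p = [[1.5865]]
  r_p     = [-0.9646]
With p = 1 this is the single equation gamma(0) phi_1 = gamma(1):
  phi_hat_1 = gamma(1) / gamma(0) = -0.9646 / 1.5865 = -0.6080.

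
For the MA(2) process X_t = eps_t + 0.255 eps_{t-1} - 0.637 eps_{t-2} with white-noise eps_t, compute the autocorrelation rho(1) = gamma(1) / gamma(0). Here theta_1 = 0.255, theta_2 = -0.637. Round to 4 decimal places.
\rho(1) = 0.0629

For an MA(q) process with theta_0 = 1, the autocovariance is
  gamma(k) = sigma^2 * sum_{i=0..q-k} theta_i * theta_{i+k},
and rho(k) = gamma(k) / gamma(0). Sigma^2 cancels.
  numerator   = (1)*(0.255) + (0.255)*(-0.637) = 0.092565.
  denominator = (1)^2 + (0.255)^2 + (-0.637)^2 = 1.470794.
  rho(1) = 0.092565 / 1.470794 = 0.0629.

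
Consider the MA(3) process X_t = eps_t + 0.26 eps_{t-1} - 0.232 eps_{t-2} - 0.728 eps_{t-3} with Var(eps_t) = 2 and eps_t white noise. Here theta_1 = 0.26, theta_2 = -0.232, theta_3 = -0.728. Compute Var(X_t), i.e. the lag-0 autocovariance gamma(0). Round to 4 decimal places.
\gamma(0) = 3.3028

For an MA(q) process X_t = eps_t + sum_i theta_i eps_{t-i} with
Var(eps_t) = sigma^2, the variance is
  gamma(0) = sigma^2 * (1 + sum_i theta_i^2).
  sum_i theta_i^2 = (0.26)^2 + (-0.232)^2 + (-0.728)^2 = 0.0676 + 0.053824 + 0.529984 = 0.651408.
  gamma(0) = 2 * (1 + 0.651408) = 2 * 1.651408 = 3.302816, which rounds to 3.3028.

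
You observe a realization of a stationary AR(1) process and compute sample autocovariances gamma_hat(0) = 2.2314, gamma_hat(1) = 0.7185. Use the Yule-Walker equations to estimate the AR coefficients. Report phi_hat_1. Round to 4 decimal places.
\hat\phi_{1} = 0.3220

The Yule-Walker equations for an AR(p) process read, in matrix form,
  Gamma_p phi = r_p,   with   (Gamma_p)_{ij} = gamma(|i - j|),
                       (r_p)_i = gamma(i),   i,j = 1..p.
Substitute the sample gammas (Toeplitz matrix and right-hand side of size 1):
  Gamma_p = [[2.2314]]
  r_p     = [0.7185]
With p = 1 this is the single equation gamma(0) phi_1 = gamma(1):
  phi_hat_1 = gamma(1) / gamma(0) = 0.7185 / 2.2314 = 0.3220.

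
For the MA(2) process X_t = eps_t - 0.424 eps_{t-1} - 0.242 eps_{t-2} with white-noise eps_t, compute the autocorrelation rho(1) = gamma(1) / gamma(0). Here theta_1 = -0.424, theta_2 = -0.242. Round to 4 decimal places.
\rho(1) = -0.2595

For an MA(q) process with theta_0 = 1, the autocovariance is
  gamma(k) = sigma^2 * sum_{i=0..q-k} theta_i * theta_{i+k},
and rho(k) = gamma(k) / gamma(0). Sigma^2 cancels.
  numerator   = (1)*(-0.424) + (-0.424)*(-0.242) = -0.321392.
  denominator = (1)^2 + (-0.424)^2 + (-0.242)^2 = 1.23834.
  rho(1) = -0.321392 / 1.23834 = -0.2595.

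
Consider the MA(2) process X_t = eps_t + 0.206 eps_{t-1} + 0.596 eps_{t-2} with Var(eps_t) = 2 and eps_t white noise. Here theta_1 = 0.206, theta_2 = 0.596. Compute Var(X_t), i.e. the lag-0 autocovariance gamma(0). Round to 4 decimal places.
\gamma(0) = 2.7953

For an MA(q) process X_t = eps_t + sum_i theta_i eps_{t-i} with
Var(eps_t) = sigma^2, the variance is
  gamma(0) = sigma^2 * (1 + sum_i theta_i^2).
  sum_i theta_i^2 = (0.206)^2 + (0.596)^2 = 0.042436 + 0.355216 = 0.397652.
  gamma(0) = 2 * (1 + 0.397652) = 2 * 1.397652 = 2.795304, which rounds to 2.7953.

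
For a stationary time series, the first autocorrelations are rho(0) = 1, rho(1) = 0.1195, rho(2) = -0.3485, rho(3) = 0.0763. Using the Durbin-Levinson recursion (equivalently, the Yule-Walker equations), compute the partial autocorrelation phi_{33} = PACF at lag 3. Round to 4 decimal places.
\phi_{33} = 0.2080

The PACF at lag k is phi_{kk}, the last component of the solution
to the Yule-Walker system G_k phi = r_k where
  (G_k)_{ij} = rho(|i - j|), (r_k)_i = rho(i), i,j = 1..k.
Equivalently, Durbin-Levinson gives phi_{kk} iteratively:
  phi_{11} = rho(1)
  phi_{kk} = [rho(k) - sum_{j=1..k-1} phi_{k-1,j} rho(k-j)]
            / [1 - sum_{j=1..k-1} phi_{k-1,j} rho(j)],
  phi_{k,j} = phi_{k-1,j} - phi_{kk} phi_{k-1,k-j},  j = 1..k-1.
Step k = 1:
  phi_11 = rho(1) = 0.1195.
Step k = 2:
  phi_22 = [rho(2) - phi_11 rho(1)] / [1 - phi_11 rho(1)] = [-0.3485 - (0.1195)(0.1195)] / [1 - (0.1195)(0.1195)]
         = -0.36278025 / 0.98571975 = -0.368036.
  Update: phi_21 = phi_11 - phi_22 phi_11 = 0.1195 - (-0.368036)(0.1195) = 0.16348.
Step k = 3:
  phi_33 = [rho(3) - phi_21 rho(2) - phi_22 rho(1)] / [1 - phi_21 rho(1) - phi_22 rho(2)]
    numerator   = 0.0763 - (0.16348)(-0.3485) - (-0.368036)(0.1195) = 0.17725317
    denominator = 1 - (0.16348)(0.1195) - (-0.368036)(-0.3485) = 0.8522036
  phi_33 = 0.17725317 / 0.8522036 = 0.208.
Therefore phi_{33} = 0.2080.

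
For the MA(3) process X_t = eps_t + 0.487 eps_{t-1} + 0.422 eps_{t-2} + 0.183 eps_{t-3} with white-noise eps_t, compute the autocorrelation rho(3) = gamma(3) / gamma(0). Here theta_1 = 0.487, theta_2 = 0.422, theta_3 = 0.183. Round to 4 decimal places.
\rho(3) = 0.1263

For an MA(q) process with theta_0 = 1, the autocovariance is
  gamma(k) = sigma^2 * sum_{i=0..q-k} theta_i * theta_{i+k},
and rho(k) = gamma(k) / gamma(0). Sigma^2 cancels.
  numerator   = (1)*(0.183) = 0.183.
  denominator = (1)^2 + (0.487)^2 + (0.422)^2 + (0.183)^2 = 1.448742.
  rho(3) = 0.183 / 1.448742 = 0.1263.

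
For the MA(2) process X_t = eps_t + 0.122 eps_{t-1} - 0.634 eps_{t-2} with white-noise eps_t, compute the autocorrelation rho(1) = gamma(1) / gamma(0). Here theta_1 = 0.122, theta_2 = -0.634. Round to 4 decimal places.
\rho(1) = 0.0315

For an MA(q) process with theta_0 = 1, the autocovariance is
  gamma(k) = sigma^2 * sum_{i=0..q-k} theta_i * theta_{i+k},
and rho(k) = gamma(k) / gamma(0). Sigma^2 cancels.
  numerator   = (1)*(0.122) + (0.122)*(-0.634) = 0.044652.
  denominator = (1)^2 + (0.122)^2 + (-0.634)^2 = 1.41684.
  rho(1) = 0.044652 / 1.41684 = 0.0315.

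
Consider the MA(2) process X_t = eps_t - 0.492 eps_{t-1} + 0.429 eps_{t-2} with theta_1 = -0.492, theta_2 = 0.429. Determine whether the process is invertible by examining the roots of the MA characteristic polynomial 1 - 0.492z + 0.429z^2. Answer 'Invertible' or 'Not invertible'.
\text{Invertible}

The MA(q) characteristic polynomial is P(z) = 1 - 0.492z + 0.429z^2.
Invertibility requires all roots to lie outside the unit circle, i.e. |z| > 1 for every root.
Set 1 + (-0.492) z + (0.429) z^2 = 0, i.e. a z^2 + b z + c = 0 with a = 0.429, b = -0.492, c = 1.
Discriminant D = b^2 - 4ac = (-0.492)^2 - 4*(0.429)*1 = 0.242064 - (1.716) = -1.473936.
D < 0, so the roots are the complex-conjugate pair z = (-b +/- i sqrt(-D)) / (2a) = 0.5734 +/- 1.415i.
For a conjugate pair |z|^2 = z * conj(z) = (product of roots) = c/a = 1/(0.429) = 2.331002, so |z| = sqrt(2.331002) = 1.5268 for both roots.
Moduli of all roots: 1.5268, 1.5268.
All moduli strictly greater than 1? Yes.
Verdict: Invertible.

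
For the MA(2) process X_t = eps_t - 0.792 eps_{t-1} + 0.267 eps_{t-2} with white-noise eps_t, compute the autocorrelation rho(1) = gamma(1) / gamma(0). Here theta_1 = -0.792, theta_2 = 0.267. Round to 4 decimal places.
\rho(1) = -0.5908

For an MA(q) process with theta_0 = 1, the autocovariance is
  gamma(k) = sigma^2 * sum_{i=0..q-k} theta_i * theta_{i+k},
and rho(k) = gamma(k) / gamma(0). Sigma^2 cancels.
  numerator   = (1)*(-0.792) + (-0.792)*(0.267) = -1.003464.
  denominator = (1)^2 + (-0.792)^2 + (0.267)^2 = 1.698553.
  rho(1) = -1.003464 / 1.698553 = -0.5908.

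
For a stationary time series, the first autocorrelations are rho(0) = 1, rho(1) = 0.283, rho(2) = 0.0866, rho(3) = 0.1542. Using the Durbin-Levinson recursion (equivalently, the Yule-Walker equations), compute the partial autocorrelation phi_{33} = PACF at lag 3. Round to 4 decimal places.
\phi_{33} = 0.1390

The PACF at lag k is phi_{kk}, the last component of the solution
to the Yule-Walker system G_k phi = r_k where
  (G_k)_{ij} = rho(|i - j|), (r_k)_i = rho(i), i,j = 1..k.
Equivalently, Durbin-Levinson gives phi_{kk} iteratively:
  phi_{11} = rho(1)
  phi_{kk} = [rho(k) - sum_{j=1..k-1} phi_{k-1,j} rho(k-j)]
            / [1 - sum_{j=1..k-1} phi_{k-1,j} rho(j)],
  phi_{k,j} = phi_{k-1,j} - phi_{kk} phi_{k-1,k-j},  j = 1..k-1.
Step k = 1:
  phi_11 = rho(1) = 0.283.
Step k = 2:
  phi_22 = [rho(2) - phi_11 rho(1)] / [1 - phi_11 rho(1)] = [0.0866 - (0.283)(0.283)] / [1 - (0.283)(0.283)]
         = 0.006511 / 0.919911 = 0.007078.
  Update: phi_21 = phi_11 - phi_22 phi_11 = 0.283 - (0.007078)(0.283) = 0.280997.
Step k = 3:
  phi_33 = [rho(3) - phi_21 rho(2) - phi_22 rho(1)] / [1 - phi_21 rho(1) - phi_22 rho(2)]
    numerator   = 0.1542 - (0.280997)(0.0866) - (0.007078)(0.283) = 0.12786263
    denominator = 1 - (0.280997)(0.283) - (0.007078)(0.0866) = 0.91986492
  phi_33 = 0.12786263 / 0.91986492 = 0.139.
Therefore phi_{33} = 0.1390.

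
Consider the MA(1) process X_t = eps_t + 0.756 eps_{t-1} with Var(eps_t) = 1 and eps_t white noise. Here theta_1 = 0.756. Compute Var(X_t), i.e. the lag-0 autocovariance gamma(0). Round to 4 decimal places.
\gamma(0) = 1.5715

For an MA(q) process X_t = eps_t + sum_i theta_i eps_{t-i} with
Var(eps_t) = sigma^2, the variance is
  gamma(0) = sigma^2 * (1 + sum_i theta_i^2).
  sum_i theta_i^2 = (0.756)^2 = 0.571536.
  gamma(0) = 1 * (1 + 0.571536) = 1 * 1.571536 = 1.571536, which rounds to 1.5715.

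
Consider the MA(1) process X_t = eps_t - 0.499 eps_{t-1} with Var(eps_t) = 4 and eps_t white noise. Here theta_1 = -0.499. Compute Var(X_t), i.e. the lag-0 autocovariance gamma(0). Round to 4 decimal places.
\gamma(0) = 4.9960

For an MA(q) process X_t = eps_t + sum_i theta_i eps_{t-i} with
Var(eps_t) = sigma^2, the variance is
  gamma(0) = sigma^2 * (1 + sum_i theta_i^2).
  sum_i theta_i^2 = (-0.499)^2 = 0.249001.
  gamma(0) = 4 * (1 + 0.249001) = 4 * 1.249001 = 4.996004, which rounds to 4.9960.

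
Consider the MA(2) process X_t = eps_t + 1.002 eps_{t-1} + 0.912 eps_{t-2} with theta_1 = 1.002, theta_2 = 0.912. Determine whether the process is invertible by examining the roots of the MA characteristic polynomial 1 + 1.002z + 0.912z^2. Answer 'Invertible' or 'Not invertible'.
\text{Invertible}

The MA(q) characteristic polynomial is P(z) = 1 + 1.002z + 0.912z^2.
Invertibility requires all roots to lie outside the unit circle, i.e. |z| > 1 for every root.
Set 1 + (1.002) z + (0.912) z^2 = 0, i.e. a z^2 + b z + c = 0 with a = 0.912, b = 1.002, c = 1.
Discriminant D = b^2 - 4ac = (1.002)^2 - 4*(0.912)*1 = 1.004004 - (3.648) = -2.643996.
D < 0, so the roots are the complex-conjugate pair z = (-b +/- i sqrt(-D)) / (2a) = -0.5493 +/- 0.8915i.
For a conjugate pair |z|^2 = z * conj(z) = (product of roots) = c/a = 1/(0.912) = 1.096491, so |z| = sqrt(1.096491) = 1.0471 for both roots.
Moduli of all roots: 1.0471, 1.0471.
All moduli strictly greater than 1? Yes.
Verdict: Invertible.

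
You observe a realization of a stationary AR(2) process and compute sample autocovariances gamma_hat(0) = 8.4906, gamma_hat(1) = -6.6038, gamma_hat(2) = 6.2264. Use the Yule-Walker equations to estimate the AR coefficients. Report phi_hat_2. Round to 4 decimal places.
\hat\phi_{2} = 0.3250

The Yule-Walker equations for an AR(p) process read, in matrix form,
  Gamma_p phi = r_p,   with   (Gamma_p)_{ij} = gamma(|i - j|),
                       (r_p)_i = gamma(i),   i,j = 1..p.
Substitute the sample gammas (Toeplitz matrix and right-hand side of size 2):
  Gamma_p = [[8.4906, -6.6038], [-6.6038, 8.4906]]
  r_p     = [-6.6038, 6.2264]
Written out:
  8.4906 phi_1 - 6.6038 phi_2 = -6.6038
  -6.6038 phi_1 + 8.4906 phi_2 = 6.2264
Solve by Cramer's rule:
  det = gamma(0)^2 - gamma(1)^2 = (8.4906)^2 - (-6.6038)^2 = 72.09028836 - 43.61017444 = 28.48011392
  phi_hat_1 = [gamma(1) gamma(0) - gamma(1) gamma(2)] / det = [(-6.6038)(8.4906) - (-6.6038)(6.2264)] / 28.48011392 = -14.95232396 / 28.48011392 = -0.525
  phi_hat_2 = [gamma(0) gamma(2) - gamma(1)^2] / det = [(8.4906)(6.2264) - (-6.6038)^2] / 28.48011392 = 9.2556974 / 28.48011392 = 0.325
So phi_hat = [-0.5250, 0.3250].
Therefore phi_hat_2 = 0.3250.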